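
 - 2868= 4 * (  -  717)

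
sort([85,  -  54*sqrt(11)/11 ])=[ - 54*sqrt(11 ) /11,85] 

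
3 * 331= 993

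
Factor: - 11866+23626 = 11760  =  2^4*3^1*5^1*7^2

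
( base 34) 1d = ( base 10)47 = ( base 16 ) 2F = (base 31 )1g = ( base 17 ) 2d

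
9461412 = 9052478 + 408934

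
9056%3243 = 2570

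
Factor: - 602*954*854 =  - 2^3*3^2*7^2*43^1 * 53^1 * 61^1 = - 490459032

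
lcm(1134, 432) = 9072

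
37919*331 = 12551189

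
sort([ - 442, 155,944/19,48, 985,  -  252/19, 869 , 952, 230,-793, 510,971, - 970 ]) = [-970, - 793 , - 442, -252/19,48,944/19,155, 230, 510, 869,952, 971,985]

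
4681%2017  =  647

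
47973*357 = 17126361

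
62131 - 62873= - 742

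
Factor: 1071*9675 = 3^4*5^2*7^1*17^1*43^1 = 10361925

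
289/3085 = 289/3085  =  0.09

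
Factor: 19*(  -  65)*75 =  - 3^1*5^3*13^1*19^1 = - 92625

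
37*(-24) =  - 888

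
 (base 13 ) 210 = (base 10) 351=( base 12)253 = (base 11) 29A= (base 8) 537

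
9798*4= 39192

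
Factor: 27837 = 3^3 * 1031^1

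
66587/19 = 66587/19 = 3504.58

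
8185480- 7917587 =267893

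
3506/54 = 64+25/27  =  64.93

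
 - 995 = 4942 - 5937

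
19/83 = 19/83=0.23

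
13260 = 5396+7864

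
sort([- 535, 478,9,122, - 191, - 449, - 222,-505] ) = [ -535, - 505,-449, - 222,-191,9 , 122,478 ] 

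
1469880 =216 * 6805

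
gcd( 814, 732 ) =2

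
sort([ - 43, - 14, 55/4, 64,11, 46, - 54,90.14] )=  [-54, -43 ,-14, 11, 55/4, 46, 64, 90.14 ]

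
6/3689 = 6/3689=0.00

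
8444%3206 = 2032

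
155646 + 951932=1107578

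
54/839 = 54/839 = 0.06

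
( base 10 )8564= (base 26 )CHA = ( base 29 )a59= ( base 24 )EKK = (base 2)10000101110100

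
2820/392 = 705/98 =7.19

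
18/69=6/23 = 0.26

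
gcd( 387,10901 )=1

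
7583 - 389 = 7194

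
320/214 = 160/107 = 1.50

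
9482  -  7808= 1674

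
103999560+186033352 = 290032912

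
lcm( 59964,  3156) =59964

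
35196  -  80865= - 45669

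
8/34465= 8/34465 = 0.00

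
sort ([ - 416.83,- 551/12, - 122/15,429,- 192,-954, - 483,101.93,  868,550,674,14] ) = [ - 954,-483, - 416.83, - 192, - 551/12,  -  122/15,14,101.93,429,550,674,  868 ]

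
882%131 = 96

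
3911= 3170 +741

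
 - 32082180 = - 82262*390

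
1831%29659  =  1831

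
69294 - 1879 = 67415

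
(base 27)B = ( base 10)11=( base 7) 14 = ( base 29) b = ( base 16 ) b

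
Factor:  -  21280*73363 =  - 2^5*5^1*7^1*19^1*73363^1 = - 1561164640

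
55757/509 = 109+276/509 = 109.54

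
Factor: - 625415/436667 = -5^1 *11^( - 1 ) * 53^( - 1 )*167^1 = - 835/583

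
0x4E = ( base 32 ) 2E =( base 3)2220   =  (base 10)78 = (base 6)210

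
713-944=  - 231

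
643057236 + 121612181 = 764669417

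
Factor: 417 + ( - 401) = 16 = 2^4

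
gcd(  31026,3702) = 6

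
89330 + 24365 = 113695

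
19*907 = 17233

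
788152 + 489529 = 1277681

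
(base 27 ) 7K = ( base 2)11010001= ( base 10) 209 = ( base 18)BB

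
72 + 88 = 160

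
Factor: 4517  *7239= 3^1*19^1 *127^1*4517^1 =32698563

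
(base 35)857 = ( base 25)fo7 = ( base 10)9982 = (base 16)26fe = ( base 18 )1CEA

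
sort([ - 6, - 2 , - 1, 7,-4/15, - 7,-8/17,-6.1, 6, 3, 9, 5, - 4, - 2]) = [ - 7,- 6.1,  -  6,  -  4,-2,-2,-1, - 8/17, - 4/15, 3, 5,6,  7 , 9 ]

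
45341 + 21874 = 67215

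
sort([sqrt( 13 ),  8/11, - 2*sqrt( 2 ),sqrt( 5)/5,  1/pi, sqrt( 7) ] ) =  [ - 2*sqrt (2),1/pi,sqrt ( 5)/5,8/11 , sqrt( 7 ), sqrt( 13) ] 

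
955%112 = 59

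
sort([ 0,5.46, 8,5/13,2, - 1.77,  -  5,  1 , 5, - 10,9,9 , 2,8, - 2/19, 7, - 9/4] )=[-10, - 5, - 9/4,-1.77, - 2/19, 0,5/13,1,2,2,5,5.46,7,8, 8,  9, 9]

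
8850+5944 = 14794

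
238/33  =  7 + 7/33=7.21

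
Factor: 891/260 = 2^( - 2)*3^4* 5^( -1) * 11^1 * 13^( - 1)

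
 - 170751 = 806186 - 976937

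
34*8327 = 283118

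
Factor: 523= 523^1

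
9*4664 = 41976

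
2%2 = 0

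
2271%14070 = 2271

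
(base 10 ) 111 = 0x6F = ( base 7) 216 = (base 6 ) 303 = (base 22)51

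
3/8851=3/8851 = 0.00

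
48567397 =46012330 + 2555067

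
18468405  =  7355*2511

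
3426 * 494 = 1692444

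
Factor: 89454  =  2^1 * 3^1 * 17^1 * 877^1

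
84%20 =4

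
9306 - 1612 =7694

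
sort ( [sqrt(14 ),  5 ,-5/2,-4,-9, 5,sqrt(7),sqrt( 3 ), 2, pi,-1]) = [ - 9, - 4,-5/2,-1,sqrt(3 ), 2, sqrt( 7 ),pi,sqrt( 14),  5,5 ] 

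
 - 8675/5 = -1735  =  - 1735.00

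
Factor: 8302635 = 3^3 * 5^1*11^1*5591^1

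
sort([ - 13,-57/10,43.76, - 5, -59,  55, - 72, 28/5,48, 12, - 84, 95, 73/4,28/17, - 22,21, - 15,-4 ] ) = [ - 84, - 72,-59, - 22, - 15,-13 , - 57/10, - 5, - 4, 28/17, 28/5, 12, 73/4, 21,43.76, 48, 55, 95 ]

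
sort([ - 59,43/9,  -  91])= [ - 91,-59,43/9]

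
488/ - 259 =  -2  +  30/259 = - 1.88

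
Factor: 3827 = 43^1 * 89^1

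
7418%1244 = 1198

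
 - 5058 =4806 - 9864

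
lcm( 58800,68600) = 411600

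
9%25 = 9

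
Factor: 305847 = 3^2 * 17^1* 1999^1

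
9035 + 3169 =12204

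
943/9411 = 943/9411 = 0.10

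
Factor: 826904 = 2^3*13^1* 7951^1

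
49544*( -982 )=- 48652208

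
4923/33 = 1641/11 = 149.18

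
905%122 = 51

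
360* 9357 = 3368520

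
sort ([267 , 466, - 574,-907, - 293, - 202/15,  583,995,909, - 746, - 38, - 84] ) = [ -907, - 746, - 574, - 293,-84, - 38,  -  202/15 , 267, 466, 583,  909,  995] 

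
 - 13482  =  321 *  ( - 42)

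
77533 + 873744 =951277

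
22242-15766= 6476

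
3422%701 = 618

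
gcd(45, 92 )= 1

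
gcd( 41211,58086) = 9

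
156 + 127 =283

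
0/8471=0 = 0.00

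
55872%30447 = 25425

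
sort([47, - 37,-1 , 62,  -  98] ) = [-98, -37,-1,  47,62]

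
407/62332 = 407/62332  =  0.01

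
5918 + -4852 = 1066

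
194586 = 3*64862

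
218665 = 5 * 43733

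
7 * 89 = 623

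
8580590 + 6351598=14932188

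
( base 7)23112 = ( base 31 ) 63u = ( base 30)6G9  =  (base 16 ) 1701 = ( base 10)5889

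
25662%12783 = 96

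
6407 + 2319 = 8726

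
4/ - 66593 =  - 4/66593 = - 0.00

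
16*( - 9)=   -  144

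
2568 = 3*856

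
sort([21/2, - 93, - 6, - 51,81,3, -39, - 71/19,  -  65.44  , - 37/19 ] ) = [-93, - 65.44, - 51, - 39, - 6, - 71/19, - 37/19,3,21/2, 81]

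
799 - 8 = 791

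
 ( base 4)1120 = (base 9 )107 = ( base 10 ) 88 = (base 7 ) 154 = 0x58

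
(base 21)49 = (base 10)93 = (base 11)85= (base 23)41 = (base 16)5d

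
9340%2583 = 1591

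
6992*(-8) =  - 55936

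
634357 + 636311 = 1270668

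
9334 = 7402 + 1932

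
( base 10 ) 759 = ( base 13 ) 465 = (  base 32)NN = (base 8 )1367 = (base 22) 1CB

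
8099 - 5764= 2335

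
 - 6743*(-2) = 13486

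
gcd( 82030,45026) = 2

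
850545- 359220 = 491325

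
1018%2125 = 1018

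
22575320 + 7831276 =30406596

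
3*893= 2679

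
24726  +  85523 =110249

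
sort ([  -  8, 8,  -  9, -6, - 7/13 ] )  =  [ - 9,-8, - 6, -7/13, 8 ]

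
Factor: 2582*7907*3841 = 2^1*23^1*167^1*1291^1 * 7907^1 = 78417372034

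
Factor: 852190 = 2^1 * 5^1 * 31^1*2749^1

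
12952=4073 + 8879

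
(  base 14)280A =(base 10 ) 7066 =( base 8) 15632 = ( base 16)1B9A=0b1101110011010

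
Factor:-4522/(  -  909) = 2^1*  3^( - 2)*7^1*17^1*19^1*101^( - 1 )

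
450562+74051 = 524613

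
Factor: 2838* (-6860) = -19468680= - 2^3*3^1*5^1* 7^3*11^1 *43^1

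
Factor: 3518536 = 2^3*7^1*83^1*757^1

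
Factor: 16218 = 2^1 * 3^2 * 17^1*53^1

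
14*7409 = 103726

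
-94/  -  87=94/87 = 1.08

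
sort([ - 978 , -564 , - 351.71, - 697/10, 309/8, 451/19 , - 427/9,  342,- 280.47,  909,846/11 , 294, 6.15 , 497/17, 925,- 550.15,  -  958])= [-978,- 958, - 564, - 550.15, - 351.71, - 280.47, - 697/10 ,  -  427/9 , 6.15, 451/19,497/17, 309/8,846/11,294,342, 909 , 925] 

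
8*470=3760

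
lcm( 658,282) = 1974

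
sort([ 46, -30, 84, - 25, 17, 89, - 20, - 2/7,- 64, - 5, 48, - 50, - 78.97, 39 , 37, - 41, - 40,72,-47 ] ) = [- 78.97,  -  64,-50,-47, - 41, - 40, - 30, - 25, - 20, - 5, - 2/7, 17,37, 39,46, 48, 72 , 84,89 ] 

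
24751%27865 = 24751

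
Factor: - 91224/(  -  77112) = 181/153 = 3^( - 2)  *  17^(-1)* 181^1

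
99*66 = 6534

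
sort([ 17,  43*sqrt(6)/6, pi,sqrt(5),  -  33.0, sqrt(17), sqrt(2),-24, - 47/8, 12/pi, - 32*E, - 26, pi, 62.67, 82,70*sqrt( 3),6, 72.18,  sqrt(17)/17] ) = [ -32*E, - 33.0,-26, - 24, - 47/8, sqrt( 17) /17, sqrt( 2), sqrt( 5),pi , pi, 12/pi, sqrt(17 ), 6, 17, 43*sqrt( 6)/6, 62.67, 72.18,82, 70*sqrt(3)]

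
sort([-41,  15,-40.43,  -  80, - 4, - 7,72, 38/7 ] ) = [  -  80, - 41, - 40.43, - 7,-4, 38/7,15, 72] 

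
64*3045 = 194880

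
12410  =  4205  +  8205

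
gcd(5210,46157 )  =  1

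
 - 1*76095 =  - 76095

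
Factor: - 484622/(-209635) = 2^1*5^(  -  1)*293^1*827^1*41927^(  -  1) 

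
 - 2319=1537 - 3856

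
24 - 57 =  - 33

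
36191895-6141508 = 30050387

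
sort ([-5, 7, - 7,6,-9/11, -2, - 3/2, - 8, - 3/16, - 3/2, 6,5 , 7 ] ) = [ - 8, - 7, - 5,-2, - 3/2, - 3/2 , - 9/11,-3/16, 5, 6 , 6, 7 , 7]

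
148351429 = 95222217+53129212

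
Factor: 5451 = 3^1*23^1*79^1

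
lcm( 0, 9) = 0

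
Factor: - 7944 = - 2^3*3^1*331^1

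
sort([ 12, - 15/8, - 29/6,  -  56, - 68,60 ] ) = [ - 68, - 56, - 29/6,- 15/8,12,60 ] 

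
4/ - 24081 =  - 4/24081 = - 0.00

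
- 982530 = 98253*( - 10 )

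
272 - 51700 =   -  51428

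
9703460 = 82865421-73161961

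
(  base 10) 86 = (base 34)2I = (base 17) 51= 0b1010110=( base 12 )72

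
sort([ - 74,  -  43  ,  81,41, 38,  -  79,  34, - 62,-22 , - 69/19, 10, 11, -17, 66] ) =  [-79, - 74, - 62, -43,  -  22,  -  17 ,  -  69/19, 10, 11,34,38 , 41,66,81]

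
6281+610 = 6891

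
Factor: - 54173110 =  - 2^1*5^1 * 1523^1*3557^1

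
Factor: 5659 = 5659^1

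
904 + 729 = 1633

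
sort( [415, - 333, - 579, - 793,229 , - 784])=[  -  793, - 784, - 579, - 333,  229,415 ]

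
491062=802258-311196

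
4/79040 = 1/19760 = 0.00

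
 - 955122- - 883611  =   - 71511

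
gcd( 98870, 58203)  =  1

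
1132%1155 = 1132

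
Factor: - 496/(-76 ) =2^2*19^( - 1 )*31^1 = 124/19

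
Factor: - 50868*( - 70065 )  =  2^2*3^8 * 5^1*157^1*173^1 =3564066420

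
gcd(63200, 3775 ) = 25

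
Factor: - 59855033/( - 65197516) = 2^(-2 )*7^1*17^( - 1)*353^1*24223^1*958787^( - 1 ) 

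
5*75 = 375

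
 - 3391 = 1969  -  5360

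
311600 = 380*820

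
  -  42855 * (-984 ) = 42169320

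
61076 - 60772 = 304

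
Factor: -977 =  - 977^1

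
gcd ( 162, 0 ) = 162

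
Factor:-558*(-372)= 2^3*3^3*31^2  =  207576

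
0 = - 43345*0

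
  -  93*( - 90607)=8426451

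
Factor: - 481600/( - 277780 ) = 560/323 = 2^4*5^1*7^1  *  17^( - 1) * 19^( - 1 ) 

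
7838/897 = 8 + 662/897 = 8.74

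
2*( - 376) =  -752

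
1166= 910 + 256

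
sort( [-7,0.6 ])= [-7, 0.6 ]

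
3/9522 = 1/3174 = 0.00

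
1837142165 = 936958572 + 900183593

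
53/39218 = 53/39218 = 0.00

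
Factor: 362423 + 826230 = 1188653^1 = 1188653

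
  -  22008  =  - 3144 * 7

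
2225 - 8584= - 6359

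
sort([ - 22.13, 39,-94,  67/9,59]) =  [ - 94, - 22.13,67/9,39,59 ]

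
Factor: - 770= - 2^1*5^1*7^1*11^1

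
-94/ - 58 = 47/29 = 1.62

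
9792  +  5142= 14934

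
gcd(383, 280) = 1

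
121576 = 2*60788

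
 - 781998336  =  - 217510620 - 564487716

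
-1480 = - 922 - 558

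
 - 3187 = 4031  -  7218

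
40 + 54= 94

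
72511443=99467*729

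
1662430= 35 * 47498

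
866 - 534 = 332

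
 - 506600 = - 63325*8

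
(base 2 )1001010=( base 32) 2A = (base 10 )74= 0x4A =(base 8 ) 112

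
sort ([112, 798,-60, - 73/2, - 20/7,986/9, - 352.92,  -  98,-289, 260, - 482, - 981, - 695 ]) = [ - 981,  -  695,-482, - 352.92, - 289 ,-98, - 60, - 73/2,-20/7, 986/9,112,260,798 ]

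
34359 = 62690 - 28331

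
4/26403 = 4/26403 = 0.00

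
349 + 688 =1037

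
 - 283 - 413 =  - 696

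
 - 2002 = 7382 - 9384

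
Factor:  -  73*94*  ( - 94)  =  2^2*47^2 * 73^1 =645028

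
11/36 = 11/36= 0.31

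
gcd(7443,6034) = 1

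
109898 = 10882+99016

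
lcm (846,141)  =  846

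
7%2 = 1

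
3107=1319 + 1788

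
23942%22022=1920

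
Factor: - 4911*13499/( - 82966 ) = 2^( - 1)*3^1*13^( - 1)*1637^1  *  3191^( - 1)*13499^1= 66293589/82966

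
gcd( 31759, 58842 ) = 7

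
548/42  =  274/21  =  13.05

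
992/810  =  496/405 = 1.22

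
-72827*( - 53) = 3859831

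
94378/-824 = - 47189/412= - 114.54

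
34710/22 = 1577 + 8/11 = 1577.73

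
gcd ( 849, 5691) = 3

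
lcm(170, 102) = 510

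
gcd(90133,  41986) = 1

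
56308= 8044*7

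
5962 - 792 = 5170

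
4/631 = 4/631 = 0.01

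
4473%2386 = 2087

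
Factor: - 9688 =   -  2^3*7^1 * 173^1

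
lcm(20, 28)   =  140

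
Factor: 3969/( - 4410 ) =- 2^( - 1)*3^2 *5^ ( - 1) = - 9/10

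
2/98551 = 2/98551=0.00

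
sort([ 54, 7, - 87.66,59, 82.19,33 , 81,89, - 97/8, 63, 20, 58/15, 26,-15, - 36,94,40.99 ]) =[ - 87.66, - 36, - 15, - 97/8,58/15, 7, 20, 26,33 , 40.99,  54,59 , 63,81, 82.19,  89 , 94]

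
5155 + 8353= 13508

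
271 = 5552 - 5281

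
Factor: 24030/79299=10/33 = 2^1* 3^( - 1)*5^1*11^ ( - 1)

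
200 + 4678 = 4878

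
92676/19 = 92676/19 = 4877.68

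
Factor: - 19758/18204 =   -  89/82= - 2^ (-1)*41^( -1 )*89^1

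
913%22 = 11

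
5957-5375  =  582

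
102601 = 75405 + 27196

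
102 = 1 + 101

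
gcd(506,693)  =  11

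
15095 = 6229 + 8866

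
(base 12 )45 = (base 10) 53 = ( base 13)41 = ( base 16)35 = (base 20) 2D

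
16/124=4/31= 0.13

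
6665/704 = 9 + 329/704 =9.47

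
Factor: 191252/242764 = 349^1 * 443^( - 1) = 349/443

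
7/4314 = 7/4314 = 0.00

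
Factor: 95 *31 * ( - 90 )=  - 2^1*3^2 * 5^2* 19^1*31^1 = -  265050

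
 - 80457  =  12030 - 92487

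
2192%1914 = 278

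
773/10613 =773/10613 = 0.07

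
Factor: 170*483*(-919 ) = -75459090 = -2^1*3^1*5^1*7^1*17^1 * 23^1*919^1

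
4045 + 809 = 4854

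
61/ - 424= - 1 + 363/424= - 0.14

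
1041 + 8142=9183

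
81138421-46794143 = 34344278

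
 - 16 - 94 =-110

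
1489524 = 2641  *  564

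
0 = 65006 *0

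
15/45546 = 5/15182 = 0.00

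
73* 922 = 67306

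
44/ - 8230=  - 1  +  4093/4115 = - 0.01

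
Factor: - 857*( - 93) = 79701 = 3^1 * 31^1 * 857^1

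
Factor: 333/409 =3^2*37^1*409^(  -  1 ) 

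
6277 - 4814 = 1463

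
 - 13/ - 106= 13/106 = 0.12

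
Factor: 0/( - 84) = 0 = 0^1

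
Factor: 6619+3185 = 2^2* 3^1*19^1 * 43^1 = 9804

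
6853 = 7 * 979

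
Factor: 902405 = 5^1*7^1*19^1*23^1*59^1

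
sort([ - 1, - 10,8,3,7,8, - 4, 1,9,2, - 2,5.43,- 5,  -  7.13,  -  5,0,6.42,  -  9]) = [ - 10,  -  9, - 7.13, - 5, - 5, - 4, - 2,  -  1,0,1, 2, 3,5.43,6.42,7,8, 8,9] 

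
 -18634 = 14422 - 33056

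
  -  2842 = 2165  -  5007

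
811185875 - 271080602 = 540105273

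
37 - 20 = 17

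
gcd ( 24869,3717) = 1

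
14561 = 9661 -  - 4900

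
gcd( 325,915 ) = 5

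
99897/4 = 24974 + 1/4 = 24974.25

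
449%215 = 19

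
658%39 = 34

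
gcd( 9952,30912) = 32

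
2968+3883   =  6851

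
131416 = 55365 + 76051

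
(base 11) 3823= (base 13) 2367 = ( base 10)4986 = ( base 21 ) b69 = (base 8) 11572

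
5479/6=5479/6 = 913.17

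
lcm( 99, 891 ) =891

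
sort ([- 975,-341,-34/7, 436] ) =[ - 975, - 341,- 34/7,436] 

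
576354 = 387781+188573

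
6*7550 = 45300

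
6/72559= 6/72559= 0.00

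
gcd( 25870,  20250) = 10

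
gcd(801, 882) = 9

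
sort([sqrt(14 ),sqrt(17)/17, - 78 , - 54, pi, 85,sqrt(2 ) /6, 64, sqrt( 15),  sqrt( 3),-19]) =[  -  78, - 54, - 19, sqrt( 2)/6,sqrt( 17)/17,sqrt( 3), pi, sqrt(14), sqrt( 15),64,85]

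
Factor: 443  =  443^1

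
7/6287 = 7/6287 =0.00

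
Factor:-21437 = -13^1*17^1 * 97^1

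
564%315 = 249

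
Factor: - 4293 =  - 3^4*53^1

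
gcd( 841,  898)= 1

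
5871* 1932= 11342772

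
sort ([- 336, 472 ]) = [ - 336,472 ] 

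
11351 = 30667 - 19316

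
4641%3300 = 1341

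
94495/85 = 18899/17=1111.71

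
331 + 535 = 866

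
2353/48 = 2353/48=49.02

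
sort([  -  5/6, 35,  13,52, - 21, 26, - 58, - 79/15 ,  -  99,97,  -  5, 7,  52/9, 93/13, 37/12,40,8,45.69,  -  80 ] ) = [-99, - 80, - 58,-21, - 79/15, - 5,  -  5/6,37/12,52/9, 7, 93/13 , 8,13,  26,35,40,45.69,52,97 ] 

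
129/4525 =129/4525 = 0.03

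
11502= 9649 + 1853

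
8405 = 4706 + 3699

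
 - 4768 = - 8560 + 3792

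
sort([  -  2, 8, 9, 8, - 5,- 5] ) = [  -  5, - 5 , - 2, 8,8, 9] 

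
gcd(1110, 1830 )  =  30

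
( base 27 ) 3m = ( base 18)5d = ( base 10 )103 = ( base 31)3a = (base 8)147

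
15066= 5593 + 9473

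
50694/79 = 641 + 55/79 = 641.70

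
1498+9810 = 11308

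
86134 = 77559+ 8575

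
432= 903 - 471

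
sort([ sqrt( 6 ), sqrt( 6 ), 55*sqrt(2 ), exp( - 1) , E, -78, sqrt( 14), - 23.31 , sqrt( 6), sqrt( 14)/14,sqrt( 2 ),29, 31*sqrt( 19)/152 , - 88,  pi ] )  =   [ - 88, - 78, - 23.31, sqrt ( 14 )/14, exp( - 1), 31*sqrt( 19 )/152,sqrt( 2) , sqrt( 6), sqrt( 6 ),sqrt( 6),  E  ,  pi,sqrt(14), 29,  55*sqrt(2)]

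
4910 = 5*982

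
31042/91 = 341 + 11/91 = 341.12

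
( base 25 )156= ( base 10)756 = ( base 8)1364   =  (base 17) 2A8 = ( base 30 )p6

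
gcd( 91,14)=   7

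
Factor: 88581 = 3^1*29527^1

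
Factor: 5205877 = 29^1*89^1*2017^1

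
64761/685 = 94 + 371/685 = 94.54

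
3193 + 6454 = 9647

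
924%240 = 204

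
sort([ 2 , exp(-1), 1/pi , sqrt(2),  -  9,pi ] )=[ - 9,  1/pi,exp( - 1), sqrt(2), 2,pi ]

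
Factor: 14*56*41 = 2^4*7^2*41^1 = 32144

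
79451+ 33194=112645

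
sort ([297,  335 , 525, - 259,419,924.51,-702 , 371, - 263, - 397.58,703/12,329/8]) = [- 702 ,-397.58 ,  -  263 , - 259, 329/8,  703/12,297 , 335,  371,419,525, 924.51 ]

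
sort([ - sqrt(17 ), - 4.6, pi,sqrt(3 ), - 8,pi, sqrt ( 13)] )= [ - 8,- 4.6, - sqrt ( 17 ), sqrt( 3),pi,  pi,sqrt(13 ) ] 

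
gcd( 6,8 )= 2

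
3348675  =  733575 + 2615100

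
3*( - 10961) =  - 32883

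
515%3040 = 515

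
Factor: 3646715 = 5^1*73^1*97^1*103^1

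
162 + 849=1011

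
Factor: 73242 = 2^1*3^2*13^1*313^1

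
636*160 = 101760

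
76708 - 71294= 5414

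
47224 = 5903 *8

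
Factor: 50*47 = 2^1*5^2*47^1 = 2350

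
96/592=6/37 =0.16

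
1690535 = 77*21955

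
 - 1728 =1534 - 3262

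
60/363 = 20/121 = 0.17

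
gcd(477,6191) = 1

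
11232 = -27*(-416)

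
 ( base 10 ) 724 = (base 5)10344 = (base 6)3204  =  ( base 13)439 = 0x2d4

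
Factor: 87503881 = 41^1*2134241^1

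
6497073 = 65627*99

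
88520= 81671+6849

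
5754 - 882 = 4872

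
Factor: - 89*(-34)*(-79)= -239054  =  - 2^1*17^1*79^1*89^1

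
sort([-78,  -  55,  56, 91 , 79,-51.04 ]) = [ - 78 , - 55, - 51.04 , 56,79,  91]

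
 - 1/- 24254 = 1/24254 = 0.00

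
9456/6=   1576 = 1576.00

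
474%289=185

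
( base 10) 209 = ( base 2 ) 11010001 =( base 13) 131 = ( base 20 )a9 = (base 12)155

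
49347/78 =16449/26  =  632.65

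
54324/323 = 54324/323 = 168.19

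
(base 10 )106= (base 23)4E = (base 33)37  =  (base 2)1101010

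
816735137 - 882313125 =-65577988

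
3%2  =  1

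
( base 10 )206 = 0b11001110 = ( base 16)CE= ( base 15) DB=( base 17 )c2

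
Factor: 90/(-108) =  - 2^(-1)*3^( - 1 ) *5^1 = - 5/6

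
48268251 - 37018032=11250219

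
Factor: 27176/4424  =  7^( - 1)*43^1 =43/7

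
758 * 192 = 145536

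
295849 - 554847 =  - 258998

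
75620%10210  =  4150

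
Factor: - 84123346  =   - 2^1*4673^1*9001^1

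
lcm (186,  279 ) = 558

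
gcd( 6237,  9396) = 81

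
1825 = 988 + 837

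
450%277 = 173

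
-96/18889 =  - 1 + 18793/18889 = -0.01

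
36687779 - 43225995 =  -  6538216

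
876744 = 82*10692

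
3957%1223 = 288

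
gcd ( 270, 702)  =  54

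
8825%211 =174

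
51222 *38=1946436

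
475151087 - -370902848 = 846053935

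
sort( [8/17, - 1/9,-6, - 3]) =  [-6,-3, - 1/9,8/17 ] 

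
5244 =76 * 69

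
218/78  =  109/39 = 2.79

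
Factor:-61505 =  - 5^1*12301^1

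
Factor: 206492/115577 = 988/553 = 2^2 * 7^(-1 )*13^1*19^1*79^ ( - 1 ) 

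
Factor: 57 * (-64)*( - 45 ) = 2^6*3^3*5^1 * 19^1 = 164160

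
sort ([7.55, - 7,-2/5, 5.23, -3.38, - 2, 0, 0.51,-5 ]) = [ - 7, - 5, - 3.38,-2, - 2/5 , 0 , 0.51, 5.23 , 7.55] 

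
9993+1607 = 11600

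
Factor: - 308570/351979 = - 2^1*5^1*59^1*673^( - 1)=   - 590/673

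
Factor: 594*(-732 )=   -  2^3*3^4*11^1*61^1= - 434808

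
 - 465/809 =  - 465/809 = - 0.57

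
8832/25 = 8832/25=353.28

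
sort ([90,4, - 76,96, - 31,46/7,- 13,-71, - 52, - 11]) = [-76,-71, - 52 , - 31,-13, - 11,4,46/7,  90, 96 ]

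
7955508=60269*132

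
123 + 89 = 212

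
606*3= 1818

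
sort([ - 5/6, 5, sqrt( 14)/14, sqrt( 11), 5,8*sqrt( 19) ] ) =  [ - 5/6, sqrt(14) /14, sqrt(11 ), 5,5, 8*sqrt ( 19)] 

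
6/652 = 3/326 = 0.01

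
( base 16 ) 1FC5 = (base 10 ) 8133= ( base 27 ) b46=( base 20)106d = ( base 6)101353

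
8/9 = 8/9 = 0.89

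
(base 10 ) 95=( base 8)137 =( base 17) 5A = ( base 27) 3e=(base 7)164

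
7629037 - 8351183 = -722146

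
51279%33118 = 18161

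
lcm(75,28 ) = 2100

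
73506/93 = 790+ 12/31 =790.39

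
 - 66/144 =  - 11/24 = - 0.46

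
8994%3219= 2556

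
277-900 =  - 623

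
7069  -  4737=2332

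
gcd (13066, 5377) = 1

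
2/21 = 2/21 = 0.10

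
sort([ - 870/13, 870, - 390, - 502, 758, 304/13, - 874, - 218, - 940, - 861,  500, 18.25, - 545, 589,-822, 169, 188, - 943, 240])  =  [ -943, - 940,-874, - 861 ,  -  822, - 545 ,  -  502,  -  390,- 218,-870/13,18.25,304/13, 169, 188 , 240,  500,  589 , 758,870]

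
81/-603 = - 1+58/67 = - 0.13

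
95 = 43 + 52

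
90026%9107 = 8063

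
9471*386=3655806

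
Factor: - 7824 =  - 2^4 * 3^1*163^1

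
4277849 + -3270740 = 1007109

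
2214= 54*41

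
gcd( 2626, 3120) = 26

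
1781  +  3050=4831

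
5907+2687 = 8594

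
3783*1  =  3783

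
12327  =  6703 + 5624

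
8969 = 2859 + 6110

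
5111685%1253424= 97989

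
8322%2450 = 972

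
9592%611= 427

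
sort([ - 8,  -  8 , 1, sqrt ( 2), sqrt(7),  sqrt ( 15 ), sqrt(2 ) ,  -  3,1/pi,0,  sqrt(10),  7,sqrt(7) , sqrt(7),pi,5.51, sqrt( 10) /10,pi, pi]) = [-8, - 8 , - 3,0,  sqrt(  10)/10, 1/pi,  1, sqrt( 2 ),sqrt( 2), sqrt ( 7), sqrt(7 ) , sqrt ( 7), pi, pi,  pi  ,  sqrt(10), sqrt(15), 5.51, 7 ] 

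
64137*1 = 64137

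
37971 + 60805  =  98776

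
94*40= 3760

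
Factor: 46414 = 2^1*23^1*1009^1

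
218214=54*4041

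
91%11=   3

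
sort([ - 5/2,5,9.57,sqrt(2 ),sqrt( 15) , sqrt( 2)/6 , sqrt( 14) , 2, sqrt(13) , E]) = [  -  5/2,sqrt( 2) /6,  sqrt( 2) , 2, E,sqrt (13 ), sqrt (14),sqrt( 15),5, 9.57]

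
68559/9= 22853/3 = 7617.67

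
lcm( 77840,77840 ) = 77840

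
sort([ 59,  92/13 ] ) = [ 92/13, 59]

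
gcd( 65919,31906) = 301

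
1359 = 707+652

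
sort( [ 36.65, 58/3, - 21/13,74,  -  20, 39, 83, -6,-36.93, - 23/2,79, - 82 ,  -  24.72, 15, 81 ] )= [ - 82,-36.93, - 24.72, - 20, - 23/2, - 6, - 21/13, 15, 58/3, 36.65, 39,74, 79,  81,83 ]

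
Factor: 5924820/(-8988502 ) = - 2962410/4494251 = -  2^1*3^1*5^1*11^1*47^1*191^1*4494251^( - 1)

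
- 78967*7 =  - 552769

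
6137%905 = 707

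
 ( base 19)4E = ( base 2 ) 1011010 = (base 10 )90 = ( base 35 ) 2K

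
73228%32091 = 9046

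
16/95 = 16/95 = 0.17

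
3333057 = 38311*87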